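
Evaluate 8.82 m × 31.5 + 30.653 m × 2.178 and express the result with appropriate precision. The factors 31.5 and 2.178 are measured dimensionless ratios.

8.82 × 31.5 = 277.83 → 278 m (3 s.f., last digit at the 10^0 place).
30.653 × 2.178 = 66.762234 → 66.76 m (4 s.f., last digit at the 10^-2 place).
Sum: 344.592234 m; keep the coarser place, 10^0.
Result: 345 m.

345 m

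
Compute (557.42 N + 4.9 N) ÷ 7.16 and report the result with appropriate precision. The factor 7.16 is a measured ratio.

557.42 N + 4.9 N = 562.32 N; the sum is limited to 1 decimal place (4 s.f.).
Carrying full precision, 562.32 ÷ 7.16 = 78.5363128492… N; 7.16 has 3 s.f., so the result keeps min(4, 3) = 3 s.f.
Rounded to 3 significant figures: 78.5 N.

78.5 N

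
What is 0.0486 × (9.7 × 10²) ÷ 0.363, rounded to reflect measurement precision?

0.0486 × (9.7 × 10²) ÷ 0.363 = 129.867768595…
Multiplication/division keeps the fewest significant figures: 0.0486 → 3 s.f., 9.7 × 10² → 2 s.f., 0.363 → 3 s.f.; limit is 2.
Rounded to 2 significant figures: 1.3 × 10².

1.3 × 10²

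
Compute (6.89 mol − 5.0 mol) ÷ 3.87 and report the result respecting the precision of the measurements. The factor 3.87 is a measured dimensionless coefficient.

0.49 mol

6.89 mol − 5.0 mol = 1.89 mol; the difference is limited to 1 decimal place (2 s.f.).
Carrying full precision, 1.89 ÷ 3.87 = 0.488372093023… mol; 3.87 has 3 s.f., so the result keeps min(2, 3) = 2 s.f.
Rounded to 2 significant figures: 0.49 mol.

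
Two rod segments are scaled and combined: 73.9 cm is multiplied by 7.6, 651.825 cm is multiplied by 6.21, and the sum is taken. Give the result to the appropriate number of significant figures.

73.9 × 7.6 = 561.64 → 5.6 × 10² cm (2 s.f., last digit at the 10^1 place).
651.825 × 6.21 = 4047.83325 → 4.05 × 10³ cm (3 s.f., last digit at the 10^1 place).
Sum: 4609.47325 cm; keep the coarser place, 10^1.
Result: 4.61 × 10³ cm.

4.61 × 10³ cm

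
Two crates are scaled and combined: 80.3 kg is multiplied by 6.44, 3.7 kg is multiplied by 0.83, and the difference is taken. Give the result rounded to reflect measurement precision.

80.3 × 6.44 = 517.132 → 517 kg (3 s.f., last digit at the 10^0 place).
3.7 × 0.83 = 3.071 → 3.1 kg (2 s.f., last digit at the 10^-1 place).
Difference: 514.061 kg; keep the coarser place, 10^0.
Result: 514 kg.

514 kg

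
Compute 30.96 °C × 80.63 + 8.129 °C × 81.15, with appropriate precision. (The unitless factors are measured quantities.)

30.96 × 80.63 = 2496.3048 → 2.496 × 10^3 °C (4 s.f., last digit at the 10^0 place).
8.129 × 81.15 = 659.66835 → 659.7 °C (4 s.f., last digit at the 10^-1 place).
Sum: 3155.97315 °C; keep the coarser place, 10^0.
Result: 3156 °C.

3156 °C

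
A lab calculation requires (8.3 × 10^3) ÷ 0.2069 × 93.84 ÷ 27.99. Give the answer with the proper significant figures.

(8.3 × 10^3) ÷ 0.2069 × 93.84 ÷ 27.99 = 134493.935641…
Multiplication/division keeps the fewest significant figures: 8.3 × 10^3 → 2 s.f., 0.2069 → 4 s.f., 93.84 → 4 s.f., 27.99 → 4 s.f.; limit is 2.
Rounded to 2 significant figures: 1.3 × 10^5.

1.3 × 10^5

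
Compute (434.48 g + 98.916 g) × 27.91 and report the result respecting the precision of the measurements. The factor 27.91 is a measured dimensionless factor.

1.489 × 10^4 g

434.48 g + 98.916 g = 533.396 g; the sum is limited to 2 decimal places (5 s.f.).
Carrying full precision, 533.396 × 27.91 = 14887.08236 g; 27.91 has 4 s.f., so the result keeps min(5, 4) = 4 s.f.
Rounded to 4 significant figures: 1.489 × 10^4 g.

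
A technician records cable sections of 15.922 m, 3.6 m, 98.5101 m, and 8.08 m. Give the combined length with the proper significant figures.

126.1 m

15.922 m + 3.6 m + 98.5101 m + 8.08 m = 126.1121 m.
Addition/subtraction keeps the fewest decimal places: 15.922 → 3 decimal places, 3.6 → 1 decimal place, 98.5101 → 4 decimal places, 8.08 → 2 decimal places; limit is 1.
Rounded to 1 decimal place: 126.1 m.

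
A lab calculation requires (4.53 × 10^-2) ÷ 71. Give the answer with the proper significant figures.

6.4 × 10^-4

(4.53 × 10^-2) ÷ 71 = 0.000638028169014…
Multiplication/division keeps the fewest significant figures: 4.53 × 10^-2 → 3 s.f., 71 → 2 s.f.; limit is 2.
Rounded to 2 significant figures: 6.4 × 10^-4.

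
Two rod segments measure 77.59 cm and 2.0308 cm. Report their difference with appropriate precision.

75.56 cm

77.59 cm − 2.0308 cm = 75.5592 cm.
Addition/subtraction keeps the fewest decimal places: 77.59 → 2 decimal places, 2.0308 → 4 decimal places; limit is 2.
Rounded to 2 decimal places: 75.56 cm.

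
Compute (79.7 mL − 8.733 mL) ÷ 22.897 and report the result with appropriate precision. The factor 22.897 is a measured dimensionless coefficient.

79.7 mL − 8.733 mL = 70.967 mL; the difference is limited to 1 decimal place (3 s.f.).
Carrying full precision, 70.967 ÷ 22.897 = 3.09940166834… mL; 22.897 has 5 s.f., so the result keeps min(3, 5) = 3 s.f.
Rounded to 3 significant figures: 3.10 mL.

3.10 mL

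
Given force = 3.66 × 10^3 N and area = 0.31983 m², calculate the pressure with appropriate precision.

1.14 × 10^4 Pa

pressure = 3.66 × 10^3 N ÷ 0.31983 m² = 11443.5794016… Pa.
3.66 × 10^3 has 3 significant figures; 0.31983 has 5.
Division/multiplication keeps the fewest: 3 significant figures.
Rounded: 1.14 × 10^4 Pa.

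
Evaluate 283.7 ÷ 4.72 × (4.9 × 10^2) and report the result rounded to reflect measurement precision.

283.7 ÷ 4.72 × (4.9 × 10^2) = 29451.9067797…
Multiplication/division keeps the fewest significant figures: 283.7 → 4 s.f., 4.72 → 3 s.f., 4.9 × 10^2 → 2 s.f.; limit is 2.
Rounded to 2 significant figures: 2.9 × 10^4.

2.9 × 10^4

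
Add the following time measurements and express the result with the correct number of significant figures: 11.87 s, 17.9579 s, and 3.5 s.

33.3 s

11.87 s + 17.9579 s + 3.5 s = 33.3279 s.
Addition/subtraction keeps the fewest decimal places: 11.87 → 2 decimal places, 17.9579 → 4 decimal places, 3.5 → 1 decimal place; limit is 1.
Rounded to 1 decimal place: 33.3 s.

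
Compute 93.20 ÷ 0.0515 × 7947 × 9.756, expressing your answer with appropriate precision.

1.40 × 10⁸

93.20 ÷ 0.0515 × 7947 × 9.756 = 140308405.095…
Multiplication/division keeps the fewest significant figures: 93.20 → 4 s.f., 0.0515 → 3 s.f., 7947 → 4 s.f., 9.756 → 4 s.f.; limit is 3.
Rounded to 3 significant figures: 1.40 × 10⁸.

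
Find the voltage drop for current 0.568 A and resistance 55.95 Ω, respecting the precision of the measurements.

31.8 V

voltage drop = 0.568 A × 55.95 Ω = 31.7796 V.
0.568 has 3 significant figures; 55.95 has 4.
Division/multiplication keeps the fewest: 3 significant figures.
Rounded: 31.8 V.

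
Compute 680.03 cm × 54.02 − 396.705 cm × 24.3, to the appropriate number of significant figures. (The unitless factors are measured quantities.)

680.03 × 54.02 = 36735.2206 → 3.674 × 10⁴ cm (4 s.f., last digit at the 10^1 place).
396.705 × 24.3 = 9639.9315 → 9.64 × 10³ cm (3 s.f., last digit at the 10^1 place).
Difference: 27095.2891 cm; keep the coarser place, 10^1.
Result: 2.710 × 10⁴ cm.

2.710 × 10⁴ cm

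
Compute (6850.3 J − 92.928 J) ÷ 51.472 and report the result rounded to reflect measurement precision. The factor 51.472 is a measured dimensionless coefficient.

1.3128 × 10^2 J

6850.3 J − 92.928 J = 6757.372 J; the difference is limited to 1 decimal place (5 s.f.).
Carrying full precision, 6757.372 ÷ 51.472 = 131.28248368… J; 51.472 has 5 s.f., so the result keeps min(5, 5) = 5 s.f.
Rounded to 5 significant figures: 1.3128 × 10^2 J.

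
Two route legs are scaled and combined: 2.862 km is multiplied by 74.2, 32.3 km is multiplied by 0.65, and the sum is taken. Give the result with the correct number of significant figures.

2.862 × 74.2 = 212.3604 → 2.12 × 10^2 km (3 s.f., last digit at the 10^0 place).
32.3 × 0.65 = 20.995 → 21 km (2 s.f., last digit at the 10^0 place).
Sum: 233.3554 km; keep the coarser place, 10^0.
Result: 233 km.

233 km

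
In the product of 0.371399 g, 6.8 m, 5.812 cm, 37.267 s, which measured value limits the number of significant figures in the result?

6.8 m

0.371399 g → 6 s.f.; 6.8 m → 2 s.f.; 5.812 cm → 4 s.f.; 37.267 s → 5 s.f.
The fewest is 2 significant figures, from 6.8 m.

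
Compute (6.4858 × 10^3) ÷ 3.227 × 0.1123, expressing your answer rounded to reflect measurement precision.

225.7

(6.4858 × 10^3) ÷ 3.227 × 0.1123 = 225.706643942…
Multiplication/division keeps the fewest significant figures: 6.4858 × 10^3 → 5 s.f., 3.227 → 4 s.f., 0.1123 → 4 s.f.; limit is 4.
Rounded to 4 significant figures: 225.7.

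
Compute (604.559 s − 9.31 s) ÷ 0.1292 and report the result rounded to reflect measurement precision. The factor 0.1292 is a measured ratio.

604.559 s − 9.31 s = 595.249 s; the difference is limited to 2 decimal places (5 s.f.).
Carrying full precision, 595.249 ÷ 0.1292 = 4607.19040248… s; 0.1292 has 4 s.f., so the result keeps min(5, 4) = 4 s.f.
Rounded to 4 significant figures: 4607 s.

4607 s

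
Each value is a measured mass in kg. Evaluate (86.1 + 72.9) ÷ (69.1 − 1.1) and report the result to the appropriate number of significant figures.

2.34

86.1 + 72.9 = 159.0, limited to 1 d.p. → 4 s.f.; 69.1 − 1.1 = 68.0, limited to 1 d.p. → 3 s.f.
Carrying full precision, 159.0 ÷ 68.0 = 2.33823529412…; keep min(4, 3) = 3 s.f.
Rounded to 3 significant figures: 2.34.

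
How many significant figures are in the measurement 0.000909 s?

3

0.000909: leading zeros are not significant; zeros between nonzero digits are significant.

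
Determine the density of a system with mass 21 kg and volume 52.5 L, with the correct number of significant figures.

0.40 kg/L

density = 21 kg ÷ 52.5 L = 0.4 kg/L.
21 has 2 significant figures; 52.5 has 3.
Division/multiplication keeps the fewest: 2 significant figures.
Rounded: 0.40 kg/L.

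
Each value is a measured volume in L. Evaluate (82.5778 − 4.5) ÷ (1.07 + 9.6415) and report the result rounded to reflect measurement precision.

82.5778 − 4.5 = 78.0778, limited to 1 d.p. → 3 s.f.; 1.07 + 9.6415 = 10.7115, limited to 2 d.p. → 4 s.f.
Carrying full precision, 78.0778 ÷ 10.7115 = 7.28915651403…; keep min(3, 4) = 3 s.f.
Rounded to 3 significant figures: 7.29.

7.29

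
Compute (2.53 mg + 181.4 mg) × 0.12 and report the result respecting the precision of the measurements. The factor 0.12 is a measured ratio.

22 mg

2.53 mg + 181.4 mg = 183.93 mg; the sum is limited to 1 decimal place (4 s.f.).
Carrying full precision, 183.93 × 0.12 = 22.0716 mg; 0.12 has 2 s.f., so the result keeps min(4, 2) = 2 s.f.
Rounded to 2 significant figures: 22 mg.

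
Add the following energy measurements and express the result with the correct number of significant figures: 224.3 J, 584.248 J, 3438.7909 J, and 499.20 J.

224.3 J + 584.248 J + 3438.7909 J + 499.20 J = 4746.5389 J.
Addition/subtraction keeps the fewest decimal places: 224.3 → 1 decimal place, 584.248 → 3 decimal places, 3438.7909 → 4 decimal places, 499.20 → 2 decimal places; limit is 1.
Rounded to 1 decimal place: 4746.5 J.

4746.5 J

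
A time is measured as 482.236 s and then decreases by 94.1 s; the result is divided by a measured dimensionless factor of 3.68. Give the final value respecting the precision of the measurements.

105 s

482.236 s − 94.1 s = 388.136 s; the difference is limited to 1 decimal place (4 s.f.).
Carrying full precision, 388.136 ÷ 3.68 = 105.47173913… s; 3.68 has 3 s.f., so the result keeps min(4, 3) = 3 s.f.
Rounded to 3 significant figures: 105 s.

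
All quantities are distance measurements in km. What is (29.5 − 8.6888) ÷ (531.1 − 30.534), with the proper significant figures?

29.5 − 8.6888 = 20.8112, limited to 1 d.p. → 3 s.f.; 531.1 − 30.534 = 500.566, limited to 1 d.p. → 4 s.f.
Carrying full precision, 20.8112 ÷ 500.566 = 0.0415753367188…; keep min(3, 4) = 3 s.f.
Rounded to 3 significant figures: 0.0416.

0.0416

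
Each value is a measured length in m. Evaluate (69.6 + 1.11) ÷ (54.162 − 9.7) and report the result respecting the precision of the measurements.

1.59

69.6 + 1.11 = 70.71, limited to 1 d.p. → 3 s.f.; 54.162 − 9.7 = 44.462, limited to 1 d.p. → 3 s.f.
Carrying full precision, 70.71 ÷ 44.462 = 1.59034681301…; keep min(3, 3) = 3 s.f.
Rounded to 3 significant figures: 1.59.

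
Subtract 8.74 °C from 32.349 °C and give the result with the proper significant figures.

32.349 °C − 8.74 °C = 23.609 °C.
Addition/subtraction keeps the fewest decimal places: 32.349 → 3 decimal places, 8.74 → 2 decimal places; limit is 2.
Rounded to 2 decimal places: 23.61 °C.

23.61 °C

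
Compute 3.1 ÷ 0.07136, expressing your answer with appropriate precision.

43

3.1 ÷ 0.07136 = 43.4417040359…
Multiplication/division keeps the fewest significant figures: 3.1 → 2 s.f., 0.07136 → 4 s.f.; limit is 2.
Rounded to 2 significant figures: 43.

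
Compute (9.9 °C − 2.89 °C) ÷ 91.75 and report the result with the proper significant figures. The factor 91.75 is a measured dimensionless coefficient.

0.076 °C

9.9 °C − 2.89 °C = 7.01 °C; the difference is limited to 1 decimal place (2 s.f.).
Carrying full precision, 7.01 ÷ 91.75 = 0.0764032697548… °C; 91.75 has 4 s.f., so the result keeps min(2, 4) = 2 s.f.
Rounded to 2 significant figures: 0.076 °C.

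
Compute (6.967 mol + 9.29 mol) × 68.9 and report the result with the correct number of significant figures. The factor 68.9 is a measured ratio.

6.967 mol + 9.29 mol = 16.257 mol; the sum is limited to 2 decimal places (4 s.f.).
Carrying full precision, 16.257 × 68.9 = 1120.1073 mol; 68.9 has 3 s.f., so the result keeps min(4, 3) = 3 s.f.
Rounded to 3 significant figures: 1.12 × 10³ mol.

1.12 × 10³ mol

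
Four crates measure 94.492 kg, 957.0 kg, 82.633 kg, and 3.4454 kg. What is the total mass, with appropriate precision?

1.1376 × 10³ kg

94.492 kg + 957.0 kg + 82.633 kg + 3.4454 kg = 1137.5704 kg.
Addition/subtraction keeps the fewest decimal places: 94.492 → 3 decimal places, 957.0 → 1 decimal place, 82.633 → 3 decimal places, 3.4454 → 4 decimal places; limit is 1.
Rounded to 1 decimal place: 1.1376 × 10³ kg.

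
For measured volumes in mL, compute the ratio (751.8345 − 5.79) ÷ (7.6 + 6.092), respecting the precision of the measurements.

751.8345 − 5.79 = 746.0445, limited to 2 d.p. → 5 s.f.; 7.6 + 6.092 = 13.692, limited to 1 d.p. → 3 s.f.
Carrying full precision, 746.0445 ÷ 13.692 = 54.4876205083…; keep min(5, 3) = 3 s.f.
Rounded to 3 significant figures: 54.5.

54.5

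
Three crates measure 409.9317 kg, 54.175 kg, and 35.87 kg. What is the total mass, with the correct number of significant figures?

409.9317 kg + 54.175 kg + 35.87 kg = 499.9767 kg.
Addition/subtraction keeps the fewest decimal places: 409.9317 → 4 decimal places, 54.175 → 3 decimal places, 35.87 → 2 decimal places; limit is 2.
Rounded to 2 decimal places: 499.98 kg.

499.98 kg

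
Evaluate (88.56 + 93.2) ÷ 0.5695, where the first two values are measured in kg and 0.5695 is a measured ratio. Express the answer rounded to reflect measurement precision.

319.2 kg

88.56 kg + 93.2 kg = 181.76 kg; the sum is limited to 1 decimal place (4 s.f.).
Carrying full precision, 181.76 ÷ 0.5695 = 319.157155399… kg; 0.5695 has 4 s.f., so the result keeps min(4, 4) = 4 s.f.
Rounded to 4 significant figures: 319.2 kg.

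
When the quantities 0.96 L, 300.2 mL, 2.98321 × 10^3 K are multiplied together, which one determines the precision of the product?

0.96 L

0.96 L → 2 s.f.; 300.2 mL → 4 s.f.; 2.98321 × 10^3 K → 6 s.f.
The fewest is 2 significant figures, from 0.96 L.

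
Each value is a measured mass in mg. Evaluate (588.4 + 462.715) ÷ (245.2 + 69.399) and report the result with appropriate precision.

3.341

588.4 + 462.715 = 1051.115, limited to 1 d.p. → 5 s.f.; 245.2 + 69.399 = 314.599, limited to 1 d.p. → 4 s.f.
Carrying full precision, 1051.115 ÷ 314.599 = 3.34112632272…; keep min(5, 4) = 4 s.f.
Rounded to 4 significant figures: 3.341.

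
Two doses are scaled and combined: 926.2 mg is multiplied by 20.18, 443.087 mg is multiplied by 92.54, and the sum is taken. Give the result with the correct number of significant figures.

926.2 × 20.18 = 18690.716 → 1.869 × 10⁴ mg (4 s.f., last digit at the 10^1 place).
443.087 × 92.54 = 41003.27098 → 4.100 × 10⁴ mg (4 s.f., last digit at the 10^1 place).
Sum: 59693.98698 mg; keep the coarser place, 10^1.
Result: 5.969 × 10⁴ mg.

5.969 × 10⁴ mg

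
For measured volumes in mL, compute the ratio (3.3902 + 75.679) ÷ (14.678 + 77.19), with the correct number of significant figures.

0.8607

3.3902 + 75.679 = 79.0692, limited to 3 d.p. → 5 s.f.; 14.678 + 77.19 = 91.868, limited to 2 d.p. → 4 s.f.
Carrying full precision, 79.0692 ÷ 91.868 = 0.860682718683…; keep min(5, 4) = 4 s.f.
Rounded to 4 significant figures: 0.8607.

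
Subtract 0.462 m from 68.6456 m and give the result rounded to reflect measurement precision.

68.6456 m − 0.462 m = 68.1836 m.
Addition/subtraction keeps the fewest decimal places: 68.6456 → 4 decimal places, 0.462 → 3 decimal places; limit is 3.
Rounded to 3 decimal places: 68.184 m.

68.184 m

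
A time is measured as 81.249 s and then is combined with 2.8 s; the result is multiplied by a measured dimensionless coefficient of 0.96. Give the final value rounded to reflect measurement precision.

81 s

81.249 s + 2.8 s = 84.049 s; the sum is limited to 1 decimal place (3 s.f.).
Carrying full precision, 84.049 × 0.96 = 80.68704 s; 0.96 has 2 s.f., so the result keeps min(3, 2) = 2 s.f.
Rounded to 2 significant figures: 81 s.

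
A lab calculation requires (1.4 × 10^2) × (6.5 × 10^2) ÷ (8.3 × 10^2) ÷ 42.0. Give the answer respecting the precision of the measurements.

2.6

(1.4 × 10^2) × (6.5 × 10^2) ÷ (8.3 × 10^2) ÷ 42.0 = 2.61044176707…
Multiplication/division keeps the fewest significant figures: 1.4 × 10^2 → 2 s.f., 6.5 × 10^2 → 2 s.f., 8.3 × 10^2 → 2 s.f., 42.0 → 3 s.f.; limit is 2.
Rounded to 2 significant figures: 2.6.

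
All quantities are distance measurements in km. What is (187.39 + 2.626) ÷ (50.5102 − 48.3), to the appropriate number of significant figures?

86

187.39 + 2.626 = 190.016, limited to 2 d.p. → 5 s.f.; 50.5102 − 48.3 = 2.2102, limited to 1 d.p. → 2 s.f.
Carrying full precision, 190.016 ÷ 2.2102 = 85.9723101982…; keep min(5, 2) = 2 s.f.
Rounded to 2 significant figures: 86.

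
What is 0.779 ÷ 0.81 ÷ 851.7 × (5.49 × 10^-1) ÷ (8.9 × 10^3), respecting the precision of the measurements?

0.779 ÷ 0.81 ÷ 851.7 × (5.49 × 10^-1) ÷ (8.9 × 10^3) = 6.96543316393 × 10^-8…
Multiplication/division keeps the fewest significant figures: 0.779 → 3 s.f., 0.81 → 2 s.f., 851.7 → 4 s.f., 5.49 × 10^-1 → 3 s.f., 8.9 × 10^3 → 2 s.f.; limit is 2.
Rounded to 2 significant figures: 7.0 × 10^-8.

7.0 × 10^-8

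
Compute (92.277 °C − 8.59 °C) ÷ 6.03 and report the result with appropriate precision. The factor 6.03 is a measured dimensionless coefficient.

92.277 °C − 8.59 °C = 83.687 °C; the difference is limited to 2 decimal places (4 s.f.).
Carrying full precision, 83.687 ÷ 6.03 = 13.8784411277… °C; 6.03 has 3 s.f., so the result keeps min(4, 3) = 3 s.f.
Rounded to 3 significant figures: 13.9 °C.

13.9 °C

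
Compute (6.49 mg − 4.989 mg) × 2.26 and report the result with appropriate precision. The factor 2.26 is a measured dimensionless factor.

6.49 mg − 4.989 mg = 1.501 mg; the difference is limited to 2 decimal places (3 s.f.).
Carrying full precision, 1.501 × 2.26 = 3.39226 mg; 2.26 has 3 s.f., so the result keeps min(3, 3) = 3 s.f.
Rounded to 3 significant figures: 3.39 mg.

3.39 mg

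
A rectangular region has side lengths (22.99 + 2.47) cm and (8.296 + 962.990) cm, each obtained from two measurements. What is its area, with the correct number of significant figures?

2.473 × 10⁴ cm²

22.99 + 2.47 = 25.46, limited to 2 d.p. → 4 s.f.; 8.296 + 962.990 = 971.286, limited to 3 d.p. → 6 s.f.
Carrying full precision, 25.46 × 971.286 = 24728.94156; keep min(4, 6) = 4 s.f.
Rounded to 4 significant figures: 2.473 × 10⁴ cm².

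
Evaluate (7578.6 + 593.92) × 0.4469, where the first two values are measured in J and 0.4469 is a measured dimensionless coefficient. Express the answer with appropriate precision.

3652 J

7578.6 J + 593.92 J = 8172.52 J; the sum is limited to 1 decimal place (5 s.f.).
Carrying full precision, 8172.52 × 0.4469 = 3652.299188 J; 0.4469 has 4 s.f., so the result keeps min(5, 4) = 4 s.f.
Rounded to 4 significant figures: 3652 J.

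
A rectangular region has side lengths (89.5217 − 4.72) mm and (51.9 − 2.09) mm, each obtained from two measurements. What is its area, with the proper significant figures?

89.5217 − 4.72 = 84.8017, limited to 2 d.p. → 4 s.f.; 51.9 − 2.09 = 49.81, limited to 1 d.p. → 3 s.f.
Carrying full precision, 84.8017 × 49.81 = 4223.972677; keep min(4, 3) = 3 s.f.
Rounded to 3 significant figures: 4.22 × 10³ mm².

4.22 × 10³ mm²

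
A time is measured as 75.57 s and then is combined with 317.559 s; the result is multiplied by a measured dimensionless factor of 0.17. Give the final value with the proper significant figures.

75.57 s + 317.559 s = 393.129 s; the sum is limited to 2 decimal places (5 s.f.).
Carrying full precision, 393.129 × 0.17 = 66.83193 s; 0.17 has 2 s.f., so the result keeps min(5, 2) = 2 s.f.
Rounded to 2 significant figures: 67 s.

67 s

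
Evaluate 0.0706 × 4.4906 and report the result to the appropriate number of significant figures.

0.0706 × 4.4906 = 0.31703636
Multiplication/division keeps the fewest significant figures: 0.0706 → 3 s.f., 4.4906 → 5 s.f.; limit is 3.
Rounded to 3 significant figures: 0.317.

0.317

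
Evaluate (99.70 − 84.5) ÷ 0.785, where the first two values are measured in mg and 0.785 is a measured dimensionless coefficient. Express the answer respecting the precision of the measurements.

19.4 mg

99.70 mg − 84.5 mg = 15.20 mg; the difference is limited to 1 decimal place (3 s.f.).
Carrying full precision, 15.20 ÷ 0.785 = 19.3630573248… mg; 0.785 has 3 s.f., so the result keeps min(3, 3) = 3 s.f.
Rounded to 3 significant figures: 19.4 mg.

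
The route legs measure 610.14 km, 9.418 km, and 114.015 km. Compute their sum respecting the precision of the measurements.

610.14 km + 9.418 km + 114.015 km = 733.573 km.
Addition/subtraction keeps the fewest decimal places: 610.14 → 2 decimal places, 9.418 → 3 decimal places, 114.015 → 3 decimal places; limit is 2.
Rounded to 2 decimal places: 733.57 km.

733.57 km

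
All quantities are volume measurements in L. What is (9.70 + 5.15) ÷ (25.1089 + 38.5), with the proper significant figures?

9.70 + 5.15 = 14.85, limited to 2 d.p. → 4 s.f.; 25.1089 + 38.5 = 63.6089, limited to 1 d.p. → 3 s.f.
Carrying full precision, 14.85 ÷ 63.6089 = 0.233457896615…; keep min(4, 3) = 3 s.f.
Rounded to 3 significant figures: 0.233.

0.233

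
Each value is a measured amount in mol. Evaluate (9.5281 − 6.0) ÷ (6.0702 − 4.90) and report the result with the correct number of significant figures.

3.0

9.5281 − 6.0 = 3.5281, limited to 1 d.p. → 2 s.f.; 6.0702 − 4.90 = 1.1702, limited to 2 d.p. → 3 s.f.
Carrying full precision, 3.5281 ÷ 1.1702 = 3.0149547086…; keep min(2, 3) = 2 s.f.
Rounded to 2 significant figures: 3.0.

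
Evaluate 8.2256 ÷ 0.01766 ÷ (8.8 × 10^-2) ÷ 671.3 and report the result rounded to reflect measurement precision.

8.2256 ÷ 0.01766 ÷ (8.8 × 10^-2) ÷ 671.3 = 7.88456191581…
Multiplication/division keeps the fewest significant figures: 8.2256 → 5 s.f., 0.01766 → 4 s.f., 8.8 × 10^-2 → 2 s.f., 671.3 → 4 s.f.; limit is 2.
Rounded to 2 significant figures: 7.9.

7.9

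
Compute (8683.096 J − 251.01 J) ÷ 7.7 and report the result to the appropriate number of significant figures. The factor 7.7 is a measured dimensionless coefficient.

8683.096 J − 251.01 J = 8432.086 J; the difference is limited to 2 decimal places (6 s.f.).
Carrying full precision, 8432.086 ÷ 7.7 = 1095.0761039… J; 7.7 has 2 s.f., so the result keeps min(6, 2) = 2 s.f.
Rounded to 2 significant figures: 1.1 × 10³ J.

1.1 × 10³ J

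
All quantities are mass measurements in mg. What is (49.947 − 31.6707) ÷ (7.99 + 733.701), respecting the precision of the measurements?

0.024641

49.947 − 31.6707 = 18.2763, limited to 3 d.p. → 5 s.f.; 7.99 + 733.701 = 741.691, limited to 2 d.p. → 5 s.f.
Carrying full precision, 18.2763 ÷ 741.691 = 0.024641393788…; keep min(5, 5) = 5 s.f.
Rounded to 5 significant figures: 0.024641.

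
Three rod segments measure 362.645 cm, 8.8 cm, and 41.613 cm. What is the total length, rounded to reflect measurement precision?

413.1 cm

362.645 cm + 8.8 cm + 41.613 cm = 413.058 cm.
Addition/subtraction keeps the fewest decimal places: 362.645 → 3 decimal places, 8.8 → 1 decimal place, 41.613 → 3 decimal places; limit is 1.
Rounded to 1 decimal place: 413.1 cm.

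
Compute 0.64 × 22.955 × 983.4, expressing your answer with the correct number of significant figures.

1.4 × 10^4

0.64 × 22.955 × 983.4 = 14447.32608
Multiplication/division keeps the fewest significant figures: 0.64 → 2 s.f., 22.955 → 5 s.f., 983.4 → 4 s.f.; limit is 2.
Rounded to 2 significant figures: 1.4 × 10^4.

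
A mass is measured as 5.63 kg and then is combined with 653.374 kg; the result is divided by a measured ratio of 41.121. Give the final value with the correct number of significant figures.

16.026 kg

5.63 kg + 653.374 kg = 659.004 kg; the sum is limited to 2 decimal places (5 s.f.).
Carrying full precision, 659.004 ÷ 41.121 = 16.025972131… kg; 41.121 has 5 s.f., so the result keeps min(5, 5) = 5 s.f.
Rounded to 5 significant figures: 16.026 kg.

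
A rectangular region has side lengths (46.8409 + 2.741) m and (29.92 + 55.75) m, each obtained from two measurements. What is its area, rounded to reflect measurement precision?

46.8409 + 2.741 = 49.5819, limited to 3 d.p. → 5 s.f.; 29.92 + 55.75 = 85.67, limited to 2 d.p. → 4 s.f.
Carrying full precision, 49.5819 × 85.67 = 4247.681373; keep min(5, 4) = 4 s.f.
Rounded to 4 significant figures: 4248 m².

4248 m²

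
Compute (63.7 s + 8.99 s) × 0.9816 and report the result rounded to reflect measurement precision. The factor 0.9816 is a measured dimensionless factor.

71.4 s

63.7 s + 8.99 s = 72.69 s; the sum is limited to 1 decimal place (3 s.f.).
Carrying full precision, 72.69 × 0.9816 = 71.352504 s; 0.9816 has 4 s.f., so the result keeps min(3, 4) = 3 s.f.
Rounded to 3 significant figures: 71.4 s.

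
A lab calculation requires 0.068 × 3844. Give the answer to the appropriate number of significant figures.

0.068 × 3844 = 261.392
Multiplication/division keeps the fewest significant figures: 0.068 → 2 s.f., 3844 → 4 s.f.; limit is 2.
Rounded to 2 significant figures: 2.6 × 10².

2.6 × 10²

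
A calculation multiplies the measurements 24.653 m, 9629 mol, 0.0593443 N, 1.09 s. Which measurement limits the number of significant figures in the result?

1.09 s

24.653 m → 5 s.f.; 9629 mol → 4 s.f.; 0.0593443 N → 6 s.f.; 1.09 s → 3 s.f.
The fewest is 3 significant figures, from 1.09 s.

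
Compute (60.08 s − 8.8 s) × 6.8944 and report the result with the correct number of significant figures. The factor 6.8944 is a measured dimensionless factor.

60.08 s − 8.8 s = 51.28 s; the difference is limited to 1 decimal place (3 s.f.).
Carrying full precision, 51.28 × 6.8944 = 353.544832 s; 6.8944 has 5 s.f., so the result keeps min(3, 5) = 3 s.f.
Rounded to 3 significant figures: 3.54 × 10² s.

3.54 × 10² s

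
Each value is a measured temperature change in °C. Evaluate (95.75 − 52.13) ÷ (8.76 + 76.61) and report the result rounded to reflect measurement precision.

5.110 × 10^-1

95.75 − 52.13 = 43.62, limited to 2 d.p. → 4 s.f.; 8.76 + 76.61 = 85.37, limited to 2 d.p. → 4 s.f.
Carrying full precision, 43.62 ÷ 85.37 = 0.510952325173…; keep min(4, 4) = 4 s.f.
Rounded to 4 significant figures: 5.110 × 10^-1.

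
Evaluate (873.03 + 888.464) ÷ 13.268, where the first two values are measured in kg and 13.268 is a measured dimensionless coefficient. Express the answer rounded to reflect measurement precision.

132.76 kg

873.03 kg + 888.464 kg = 1761.494 kg; the sum is limited to 2 decimal places (6 s.f.).
Carrying full precision, 1761.494 ÷ 13.268 = 132.762586675… kg; 13.268 has 5 s.f., so the result keeps min(6, 5) = 5 s.f.
Rounded to 5 significant figures: 132.76 kg.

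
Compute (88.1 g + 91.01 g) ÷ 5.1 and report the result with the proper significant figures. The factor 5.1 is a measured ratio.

88.1 g + 91.01 g = 179.11 g; the sum is limited to 1 decimal place (4 s.f.).
Carrying full precision, 179.11 ÷ 5.1 = 35.1196078431… g; 5.1 has 2 s.f., so the result keeps min(4, 2) = 2 s.f.
Rounded to 2 significant figures: 35 g.

35 g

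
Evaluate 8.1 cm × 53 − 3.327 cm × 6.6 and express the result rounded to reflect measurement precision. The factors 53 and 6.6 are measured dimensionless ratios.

4.1 × 10^2 cm

8.1 × 53 = 429.3 → 4.3 × 10^2 cm (2 s.f., last digit at the 10^1 place).
3.327 × 6.6 = 21.9582 → 22 cm (2 s.f., last digit at the 10^0 place).
Difference: 407.3418 cm; keep the coarser place, 10^1.
Result: 4.1 × 10^2 cm.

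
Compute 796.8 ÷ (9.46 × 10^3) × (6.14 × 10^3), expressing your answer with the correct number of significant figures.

796.8 ÷ (9.46 × 10^3) × (6.14 × 10^3) = 517.161945032…
Multiplication/division keeps the fewest significant figures: 796.8 → 4 s.f., 9.46 × 10^3 → 3 s.f., 6.14 × 10^3 → 3 s.f.; limit is 3.
Rounded to 3 significant figures: 517.

517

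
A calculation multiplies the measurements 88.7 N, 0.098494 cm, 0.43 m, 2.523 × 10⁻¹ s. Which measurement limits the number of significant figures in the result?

0.43 m

88.7 N → 3 s.f.; 0.098494 cm → 5 s.f.; 0.43 m → 2 s.f.; 2.523 × 10⁻¹ s → 4 s.f.
The fewest is 2 significant figures, from 0.43 m.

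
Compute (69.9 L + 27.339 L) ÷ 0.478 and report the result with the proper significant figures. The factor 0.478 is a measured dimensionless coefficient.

203 L

69.9 L + 27.339 L = 97.239 L; the sum is limited to 1 decimal place (3 s.f.).
Carrying full precision, 97.239 ÷ 0.478 = 203.428870293… L; 0.478 has 3 s.f., so the result keeps min(3, 3) = 3 s.f.
Rounded to 3 significant figures: 203 L.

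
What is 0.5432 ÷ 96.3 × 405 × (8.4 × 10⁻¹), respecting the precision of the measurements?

0.5432 ÷ 96.3 × 405 × (8.4 × 10⁻¹) = 1.9189682243…
Multiplication/division keeps the fewest significant figures: 0.5432 → 4 s.f., 96.3 → 3 s.f., 405 → 3 s.f., 8.4 × 10⁻¹ → 2 s.f.; limit is 2.
Rounded to 2 significant figures: 1.9.

1.9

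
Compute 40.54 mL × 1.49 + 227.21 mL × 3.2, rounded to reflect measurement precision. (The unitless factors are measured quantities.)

7.9 × 10² mL

40.54 × 1.49 = 60.4046 → 60.4 mL (3 s.f., last digit at the 10^-1 place).
227.21 × 3.2 = 727.072 → 7.3 × 10² mL (2 s.f., last digit at the 10^1 place).
Sum: 787.4766 mL; keep the coarser place, 10^1.
Result: 7.9 × 10² mL.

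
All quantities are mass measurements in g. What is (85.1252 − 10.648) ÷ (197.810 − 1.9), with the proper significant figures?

85.1252 − 10.648 = 74.4772, limited to 3 d.p. → 5 s.f.; 197.810 − 1.9 = 195.910, limited to 1 d.p. → 4 s.f.
Carrying full precision, 74.4772 ÷ 195.910 = 0.380160277679…; keep min(5, 4) = 4 s.f.
Rounded to 4 significant figures: 0.3802.

0.3802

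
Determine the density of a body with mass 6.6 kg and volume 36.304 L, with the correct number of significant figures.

1.8 × 10^-1 kg/L

density = 6.6 kg ÷ 36.304 L = 0.181798148964… kg/L.
6.6 has 2 significant figures; 36.304 has 5.
Division/multiplication keeps the fewest: 2 significant figures.
Rounded: 1.8 × 10^-1 kg/L.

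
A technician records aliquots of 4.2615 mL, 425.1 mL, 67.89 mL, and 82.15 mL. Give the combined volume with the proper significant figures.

5.794 × 10^2 mL

4.2615 mL + 425.1 mL + 67.89 mL + 82.15 mL = 579.4015 mL.
Addition/subtraction keeps the fewest decimal places: 4.2615 → 4 decimal places, 425.1 → 1 decimal place, 67.89 → 2 decimal places, 82.15 → 2 decimal places; limit is 1.
Rounded to 1 decimal place: 5.794 × 10^2 mL.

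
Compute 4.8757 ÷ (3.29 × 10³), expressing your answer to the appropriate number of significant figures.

4.8757 ÷ (3.29 × 10³) = 0.00148197568389…
Multiplication/division keeps the fewest significant figures: 4.8757 → 5 s.f., 3.29 × 10³ → 3 s.f.; limit is 3.
Rounded to 3 significant figures: 0.00148.

0.00148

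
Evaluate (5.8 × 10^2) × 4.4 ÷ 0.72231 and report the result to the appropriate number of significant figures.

(5.8 × 10^2) × 4.4 ÷ 0.72231 = 3533.1090529…
Multiplication/division keeps the fewest significant figures: 5.8 × 10^2 → 2 s.f., 4.4 → 2 s.f., 0.72231 → 5 s.f.; limit is 2.
Rounded to 2 significant figures: 3.5 × 10^3.

3.5 × 10^3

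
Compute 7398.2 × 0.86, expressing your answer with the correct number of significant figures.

7398.2 × 0.86 = 6362.452
Multiplication/division keeps the fewest significant figures: 7398.2 → 5 s.f., 0.86 → 2 s.f.; limit is 2.
Rounded to 2 significant figures: 6.4 × 10³.

6.4 × 10³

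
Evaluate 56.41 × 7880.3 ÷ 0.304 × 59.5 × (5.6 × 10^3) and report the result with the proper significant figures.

4.9 × 10^11

56.41 × 7880.3 ÷ 0.304 × 59.5 × (5.6 × 10^3) = 4.87225780604 × 10^11…
Multiplication/division keeps the fewest significant figures: 56.41 → 4 s.f., 7880.3 → 5 s.f., 0.304 → 3 s.f., 59.5 → 3 s.f., 5.6 × 10^3 → 2 s.f.; limit is 2.
Rounded to 2 significant figures: 4.9 × 10^11.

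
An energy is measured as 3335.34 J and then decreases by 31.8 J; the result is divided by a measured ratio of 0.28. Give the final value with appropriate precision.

3335.34 J − 31.8 J = 3303.54 J; the difference is limited to 1 decimal place (5 s.f.).
Carrying full precision, 3303.54 ÷ 0.28 = 11798.3571429… J; 0.28 has 2 s.f., so the result keeps min(5, 2) = 2 s.f.
Rounded to 2 significant figures: 1.2 × 10^4 J.

1.2 × 10^4 J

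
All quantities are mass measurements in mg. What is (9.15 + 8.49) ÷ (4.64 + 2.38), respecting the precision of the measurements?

9.15 + 8.49 = 17.64, limited to 2 d.p. → 4 s.f.; 4.64 + 2.38 = 7.02, limited to 2 d.p. → 3 s.f.
Carrying full precision, 17.64 ÷ 7.02 = 2.51282051282…; keep min(4, 3) = 3 s.f.
Rounded to 3 significant figures: 2.51.

2.51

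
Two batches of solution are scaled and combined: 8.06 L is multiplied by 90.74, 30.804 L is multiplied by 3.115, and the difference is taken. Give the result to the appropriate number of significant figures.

8.06 × 90.74 = 731.3644 → 731 L (3 s.f., last digit at the 10^0 place).
30.804 × 3.115 = 95.95446 → 95.95 L (4 s.f., last digit at the 10^-2 place).
Difference: 635.40994 L; keep the coarser place, 10^0.
Result: 635 L.

635 L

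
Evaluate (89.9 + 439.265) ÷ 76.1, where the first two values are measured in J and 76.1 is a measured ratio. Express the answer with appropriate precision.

89.9 J + 439.265 J = 529.165 J; the sum is limited to 1 decimal place (4 s.f.).
Carrying full precision, 529.165 ÷ 76.1 = 6.95354796321… J; 76.1 has 3 s.f., so the result keeps min(4, 3) = 3 s.f.
Rounded to 3 significant figures: 6.95 J.

6.95 J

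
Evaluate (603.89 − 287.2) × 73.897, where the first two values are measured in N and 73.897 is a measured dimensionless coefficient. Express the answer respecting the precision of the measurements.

2.340 × 10^4 N

603.89 N − 287.2 N = 316.69 N; the difference is limited to 1 decimal place (4 s.f.).
Carrying full precision, 316.69 × 73.897 = 23402.44093 N; 73.897 has 5 s.f., so the result keeps min(4, 5) = 4 s.f.
Rounded to 4 significant figures: 2.340 × 10^4 N.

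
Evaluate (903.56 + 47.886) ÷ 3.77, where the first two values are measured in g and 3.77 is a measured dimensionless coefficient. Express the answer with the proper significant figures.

2.52 × 10² g

903.56 g + 47.886 g = 951.446 g; the sum is limited to 2 decimal places (5 s.f.).
Carrying full precision, 951.446 ÷ 3.77 = 252.372944297… g; 3.77 has 3 s.f., so the result keeps min(5, 3) = 3 s.f.
Rounded to 3 significant figures: 2.52 × 10² g.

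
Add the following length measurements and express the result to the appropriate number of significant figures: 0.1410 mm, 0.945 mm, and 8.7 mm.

9.8 mm

0.1410 mm + 0.945 mm + 8.7 mm = 9.7860 mm.
Addition/subtraction keeps the fewest decimal places: 0.1410 → 4 decimal places, 0.945 → 3 decimal places, 8.7 → 1 decimal place; limit is 1.
Rounded to 1 decimal place: 9.8 mm.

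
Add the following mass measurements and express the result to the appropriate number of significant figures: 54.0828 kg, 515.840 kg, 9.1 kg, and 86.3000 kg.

54.0828 kg + 515.840 kg + 9.1 kg + 86.3000 kg = 665.3228 kg.
Addition/subtraction keeps the fewest decimal places: 54.0828 → 4 decimal places, 515.840 → 3 decimal places, 9.1 → 1 decimal place, 86.3000 → 4 decimal places; limit is 1.
Rounded to 1 decimal place: 665.3 kg.

665.3 kg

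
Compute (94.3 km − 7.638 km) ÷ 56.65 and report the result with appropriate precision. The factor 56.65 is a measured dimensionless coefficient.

1.53 km

94.3 km − 7.638 km = 86.662 km; the difference is limited to 1 decimal place (3 s.f.).
Carrying full precision, 86.662 ÷ 56.65 = 1.52977934687… km; 56.65 has 4 s.f., so the result keeps min(3, 4) = 3 s.f.
Rounded to 3 significant figures: 1.53 km.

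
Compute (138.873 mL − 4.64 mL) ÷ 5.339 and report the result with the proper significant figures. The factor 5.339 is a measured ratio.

25.14 mL

138.873 mL − 4.64 mL = 134.233 mL; the difference is limited to 2 decimal places (5 s.f.).
Carrying full precision, 134.233 ÷ 5.339 = 25.1419741525… mL; 5.339 has 4 s.f., so the result keeps min(5, 4) = 4 s.f.
Rounded to 4 significant figures: 25.14 mL.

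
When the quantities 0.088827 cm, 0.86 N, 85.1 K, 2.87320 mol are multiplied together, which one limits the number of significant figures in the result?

0.86 N

0.088827 cm → 5 s.f.; 0.86 N → 2 s.f.; 85.1 K → 3 s.f.; 2.87320 mol → 6 s.f.
The fewest is 2 significant figures, from 0.86 N.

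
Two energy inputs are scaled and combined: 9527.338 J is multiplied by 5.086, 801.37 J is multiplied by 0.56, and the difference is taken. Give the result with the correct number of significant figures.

9527.338 × 5.086 = 48456.041068 → 4.846 × 10⁴ J (4 s.f., last digit at the 10^1 place).
801.37 × 0.56 = 448.7672 → 4.5 × 10² J (2 s.f., last digit at the 10^1 place).
Difference: 48007.273868 J; keep the coarser place, 10^1.
Result: 4.801 × 10⁴ J.

4.801 × 10⁴ J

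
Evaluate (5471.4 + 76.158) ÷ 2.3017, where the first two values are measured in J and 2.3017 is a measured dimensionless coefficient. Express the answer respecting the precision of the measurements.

2410.2 J

5471.4 J + 76.158 J = 5547.558 J; the sum is limited to 1 decimal place (5 s.f.).
Carrying full precision, 5547.558 ÷ 2.3017 = 2410.20028674… J; 2.3017 has 5 s.f., so the result keeps min(5, 5) = 5 s.f.
Rounded to 5 significant figures: 2410.2 J.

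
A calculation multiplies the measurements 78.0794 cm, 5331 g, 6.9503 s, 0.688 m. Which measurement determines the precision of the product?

0.688 m

78.0794 cm → 6 s.f.; 5331 g → 4 s.f.; 6.9503 s → 5 s.f.; 0.688 m → 3 s.f.
The fewest is 3 significant figures, from 0.688 m.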